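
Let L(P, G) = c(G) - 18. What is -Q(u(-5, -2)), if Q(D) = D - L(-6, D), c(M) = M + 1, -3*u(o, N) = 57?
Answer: -17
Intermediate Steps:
u(o, N) = -19 (u(o, N) = -1/3*57 = -19)
c(M) = 1 + M
L(P, G) = -17 + G (L(P, G) = (1 + G) - 18 = -17 + G)
Q(D) = 17 (Q(D) = D - (-17 + D) = D + (17 - D) = 17)
-Q(u(-5, -2)) = -1*17 = -17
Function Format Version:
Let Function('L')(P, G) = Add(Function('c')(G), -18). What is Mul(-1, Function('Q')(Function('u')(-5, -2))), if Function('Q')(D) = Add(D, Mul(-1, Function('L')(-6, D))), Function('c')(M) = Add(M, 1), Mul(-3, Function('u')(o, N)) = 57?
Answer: -17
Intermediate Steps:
Function('u')(o, N) = -19 (Function('u')(o, N) = Mul(Rational(-1, 3), 57) = -19)
Function('c')(M) = Add(1, M)
Function('L')(P, G) = Add(-17, G) (Function('L')(P, G) = Add(Add(1, G), -18) = Add(-17, G))
Function('Q')(D) = 17 (Function('Q')(D) = Add(D, Mul(-1, Add(-17, D))) = Add(D, Add(17, Mul(-1, D))) = 17)
Mul(-1, Function('Q')(Function('u')(-5, -2))) = Mul(-1, 17) = -17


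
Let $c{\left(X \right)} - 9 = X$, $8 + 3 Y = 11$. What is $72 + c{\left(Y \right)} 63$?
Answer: $702$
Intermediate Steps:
$Y = 1$ ($Y = - \frac{8}{3} + \frac{1}{3} \cdot 11 = - \frac{8}{3} + \frac{11}{3} = 1$)
$c{\left(X \right)} = 9 + X$
$72 + c{\left(Y \right)} 63 = 72 + \left(9 + 1\right) 63 = 72 + 10 \cdot 63 = 72 + 630 = 702$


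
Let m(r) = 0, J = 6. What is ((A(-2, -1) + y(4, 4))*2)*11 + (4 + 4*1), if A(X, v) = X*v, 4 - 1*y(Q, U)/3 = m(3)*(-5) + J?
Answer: -80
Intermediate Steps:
y(Q, U) = -6 (y(Q, U) = 12 - 3*(0*(-5) + 6) = 12 - 3*(0 + 6) = 12 - 3*6 = 12 - 18 = -6)
((A(-2, -1) + y(4, 4))*2)*11 + (4 + 4*1) = ((-2*(-1) - 6)*2)*11 + (4 + 4*1) = ((2 - 6)*2)*11 + (4 + 4) = -4*2*11 + 8 = -8*11 + 8 = -88 + 8 = -80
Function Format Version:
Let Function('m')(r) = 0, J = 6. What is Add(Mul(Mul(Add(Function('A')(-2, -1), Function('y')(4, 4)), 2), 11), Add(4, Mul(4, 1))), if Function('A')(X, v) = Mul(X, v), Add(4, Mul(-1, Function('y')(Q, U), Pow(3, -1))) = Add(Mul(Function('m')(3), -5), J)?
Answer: -80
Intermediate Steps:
Function('y')(Q, U) = -6 (Function('y')(Q, U) = Add(12, Mul(-3, Add(Mul(0, -5), 6))) = Add(12, Mul(-3, Add(0, 6))) = Add(12, Mul(-3, 6)) = Add(12, -18) = -6)
Add(Mul(Mul(Add(Function('A')(-2, -1), Function('y')(4, 4)), 2), 11), Add(4, Mul(4, 1))) = Add(Mul(Mul(Add(Mul(-2, -1), -6), 2), 11), Add(4, Mul(4, 1))) = Add(Mul(Mul(Add(2, -6), 2), 11), Add(4, 4)) = Add(Mul(Mul(-4, 2), 11), 8) = Add(Mul(-8, 11), 8) = Add(-88, 8) = -80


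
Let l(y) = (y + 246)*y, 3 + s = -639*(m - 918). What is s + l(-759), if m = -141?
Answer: 1066065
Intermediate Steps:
s = 676698 (s = -3 - 639*(-141 - 918) = -3 - 639*(-1059) = -3 + 676701 = 676698)
l(y) = y*(246 + y) (l(y) = (246 + y)*y = y*(246 + y))
s + l(-759) = 676698 - 759*(246 - 759) = 676698 - 759*(-513) = 676698 + 389367 = 1066065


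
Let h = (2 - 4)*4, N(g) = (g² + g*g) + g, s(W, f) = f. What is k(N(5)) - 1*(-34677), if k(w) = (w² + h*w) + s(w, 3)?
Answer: 37265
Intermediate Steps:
N(g) = g + 2*g² (N(g) = (g² + g²) + g = 2*g² + g = g + 2*g²)
h = -8 (h = -2*4 = -8)
k(w) = 3 + w² - 8*w (k(w) = (w² - 8*w) + 3 = 3 + w² - 8*w)
k(N(5)) - 1*(-34677) = (3 + (5*(1 + 2*5))² - 40*(1 + 2*5)) - 1*(-34677) = (3 + (5*(1 + 10))² - 40*(1 + 10)) + 34677 = (3 + (5*11)² - 40*11) + 34677 = (3 + 55² - 8*55) + 34677 = (3 + 3025 - 440) + 34677 = 2588 + 34677 = 37265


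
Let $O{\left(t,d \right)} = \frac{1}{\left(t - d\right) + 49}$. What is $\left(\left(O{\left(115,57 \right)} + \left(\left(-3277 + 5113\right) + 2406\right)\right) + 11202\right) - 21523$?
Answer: $- \frac{650452}{107} \approx -6079.0$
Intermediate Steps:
$O{\left(t,d \right)} = \frac{1}{49 + t - d}$
$\left(\left(O{\left(115,57 \right)} + \left(\left(-3277 + 5113\right) + 2406\right)\right) + 11202\right) - 21523 = \left(\left(\frac{1}{49 + 115 - 57} + \left(\left(-3277 + 5113\right) + 2406\right)\right) + 11202\right) - 21523 = \left(\left(\frac{1}{49 + 115 - 57} + \left(1836 + 2406\right)\right) + 11202\right) - 21523 = \left(\left(\frac{1}{107} + 4242\right) + 11202\right) - 21523 = \left(\frac{453895}{107} + 11202\right) - 21523 = \frac{1652509}{107} - 21523 = - \frac{650452}{107}$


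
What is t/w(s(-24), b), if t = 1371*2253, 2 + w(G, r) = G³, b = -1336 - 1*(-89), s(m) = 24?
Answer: 3088863/13822 ≈ 223.47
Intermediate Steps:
b = -1247 (b = -1336 + 89 = -1247)
w(G, r) = -2 + G³
t = 3088863
t/w(s(-24), b) = 3088863/(-2 + 24³) = 3088863/(-2 + 13824) = 3088863/13822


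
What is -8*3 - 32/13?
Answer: -344/13 ≈ -26.462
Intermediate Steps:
-8*3 - 32/13 = -24 - 32*1/13 = -24 - 32/13 = -344/13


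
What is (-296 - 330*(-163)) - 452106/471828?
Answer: 4206585821/78638 ≈ 53493.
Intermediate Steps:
(-296 - 330*(-163)) - 452106/471828 = (-296 + 53790) - 452106*1/471828 = 53494 - 75351/78638 = 4206585821/78638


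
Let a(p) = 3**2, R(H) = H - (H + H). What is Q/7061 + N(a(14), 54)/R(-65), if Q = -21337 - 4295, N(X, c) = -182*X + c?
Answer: -12850704/458965 ≈ -27.999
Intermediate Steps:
R(H) = -H (R(H) = H - 2*H = -H)
a(p) = 9
N(X, c) = c - 182*X
Q = -25632
Q/7061 + N(a(14), 54)/R(-65) = -25632/7061 + (54 - 182*9)/((-1*(-65))) = -25632*1/7061 + (54 - 1638)/65 = -25632/7061 - 1584*1/65 = -25632/7061 - 1584/65 = -12850704/458965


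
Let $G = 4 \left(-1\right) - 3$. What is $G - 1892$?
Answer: $-1899$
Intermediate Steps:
$G = -7$ ($G = -4 - 3 = -7$)
$G - 1892 = -7 - 1892 = -1899$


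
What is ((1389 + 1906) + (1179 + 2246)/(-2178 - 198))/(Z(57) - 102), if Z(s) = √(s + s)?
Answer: -26606683/814968 - 1565099*√114/4889808 ≈ -36.065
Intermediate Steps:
Z(s) = √2*√s (Z(s) = √(2*s) = √2*√s)
((1389 + 1906) + (1179 + 2246)/(-2178 - 198))/(Z(57) - 102) = ((1389 + 1906) + (1179 + 2246)/(-2178 - 198))/(√2*√57 - 102) = (3295 + 3425/(-2376))/(√114 - 102) = (3295 + 3425*(-1/2376))/(-102 + √114) = (3295 - 3425/2376)/(-102 + √114) = 7825495/(2376*(-102 + √114))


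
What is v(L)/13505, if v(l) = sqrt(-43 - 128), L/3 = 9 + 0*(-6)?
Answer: 3*I*sqrt(19)/13505 ≈ 0.00096829*I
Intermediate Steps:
L = 27 (L = 3*(9 + 0*(-6)) = 3*(9 + 0) = 3*9 = 27)
v(l) = 3*I*sqrt(19) (v(l) = sqrt(-171) = 3*I*sqrt(19))
v(L)/13505 = (3*I*sqrt(19))/13505 = (3*I*sqrt(19))*(1/13505) = 3*I*sqrt(19)/13505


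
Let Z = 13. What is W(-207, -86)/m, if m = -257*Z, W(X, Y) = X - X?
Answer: 0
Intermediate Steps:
W(X, Y) = 0
m = -3341 (m = -257*13 = -3341)
W(-207, -86)/m = 0/(-3341) = 0*(-1/3341) = 0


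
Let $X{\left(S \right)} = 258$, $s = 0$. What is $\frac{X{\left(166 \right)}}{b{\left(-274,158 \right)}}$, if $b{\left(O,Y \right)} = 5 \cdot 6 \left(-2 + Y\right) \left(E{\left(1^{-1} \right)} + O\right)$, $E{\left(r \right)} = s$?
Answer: $- \frac{43}{213720} \approx -0.0002012$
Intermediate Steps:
$E{\left(r \right)} = 0$
$b{\left(O,Y \right)} = 30 O \left(-2 + Y\right)$ ($b{\left(O,Y \right)} = 5 \cdot 6 \left(-2 + Y\right) \left(0 + O\right) = 30 \left(-2 + Y\right) O = 30 O \left(-2 + Y\right)$)
$\frac{X{\left(166 \right)}}{b{\left(-274,158 \right)}} = \frac{258}{30 \left(-274\right) \left(-2 + 158\right)} = \frac{258}{30 \left(-274\right) 156} = \frac{258}{-1282320} = 258 \left(- \frac{1}{1282320}\right) = - \frac{43}{213720}$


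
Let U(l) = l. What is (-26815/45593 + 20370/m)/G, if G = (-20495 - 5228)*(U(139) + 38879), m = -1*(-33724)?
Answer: -12210175/771602945110608324 ≈ -1.5824e-11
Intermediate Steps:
m = 33724
G = -1003660014 (G = (-20495 - 5228)*(139 + 38879) = -25723*39018 = -1003660014)
(-26815/45593 + 20370/m)/G = (-26815/45593 + 20370/33724)/(-1003660014) = (-26815*1/45593 + 20370*(1/33724))*(-1/1003660014) = (-26815/45593 + 10185/16862)*(-1/1003660014) = (12210175/768789166)*(-1/1003660014) = -12210175/771602945110608324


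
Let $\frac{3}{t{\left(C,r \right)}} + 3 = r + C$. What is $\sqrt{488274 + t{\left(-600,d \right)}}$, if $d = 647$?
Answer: $\frac{\sqrt{236324649}}{22} \approx 698.77$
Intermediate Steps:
$t{\left(C,r \right)} = \frac{3}{-3 + C + r}$ ($t{\left(C,r \right)} = \frac{3}{-3 + \left(r + C\right)} = \frac{3}{-3 + \left(C + r\right)} = \frac{3}{-3 + C + r}$)
$\sqrt{488274 + t{\left(-600,d \right)}} = \sqrt{488274 + \frac{3}{-3 - 600 + 647}} = \sqrt{488274 + \frac{3}{44}} = \sqrt{\frac{21484059}{44}} = \frac{\sqrt{236324649}}{22}$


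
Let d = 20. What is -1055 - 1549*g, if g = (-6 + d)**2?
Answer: -304659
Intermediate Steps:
g = 196 (g = (-6 + 20)**2 = 14**2 = 196)
-1055 - 1549*g = -1055 - 1549*196 = -1055 - 303604 = -304659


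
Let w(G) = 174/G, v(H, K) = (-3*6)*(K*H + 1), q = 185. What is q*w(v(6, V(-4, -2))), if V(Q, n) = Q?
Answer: 5365/69 ≈ 77.754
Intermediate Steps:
v(H, K) = -18 - 18*H*K (v(H, K) = -18*(H*K + 1) = -18*(1 + H*K) = -18 - 18*H*K)
q*w(v(6, V(-4, -2))) = 185*(174/(-18 - 18*6*(-4))) = 185*(174/(-18 + 432)) = 185*(174/414) = 185*(174*(1/414)) = 185*(29/69) = 5365/69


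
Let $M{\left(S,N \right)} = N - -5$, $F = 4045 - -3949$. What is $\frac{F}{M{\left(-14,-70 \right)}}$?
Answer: $- \frac{7994}{65} \approx -122.98$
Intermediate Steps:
$F = 7994$ ($F = 4045 + 3949 = 7994$)
$M{\left(S,N \right)} = 5 + N$ ($M{\left(S,N \right)} = N + 5 = 5 + N$)
$\frac{F}{M{\left(-14,-70 \right)}} = \frac{7994}{5 - 70} = \frac{7994}{-65} = 7994 \left(- \frac{1}{65}\right) = - \frac{7994}{65}$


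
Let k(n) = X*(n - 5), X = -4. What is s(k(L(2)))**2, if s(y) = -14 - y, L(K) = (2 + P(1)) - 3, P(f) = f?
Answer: 1156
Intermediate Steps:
L(K) = 0 (L(K) = (2 + 1) - 3 = 3 - 3 = 0)
k(n) = 20 - 4*n (k(n) = -4*(n - 5) = -4*(-5 + n) = 20 - 4*n)
s(k(L(2)))**2 = (-14 - (20 - 4*0))**2 = (-14 - (20 + 0))**2 = (-14 - 1*20)**2 = (-14 - 20)**2 = (-34)**2 = 1156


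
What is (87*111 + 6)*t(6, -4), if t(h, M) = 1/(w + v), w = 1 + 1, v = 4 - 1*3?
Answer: 3221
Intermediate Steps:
v = 1 (v = 4 - 3 = 1)
w = 2
t(h, M) = 1/3 (t(h, M) = 1/(2 + 1) = 1/3)
(87*111 + 6)*t(6, -4) = (87*111 + 6)*(1/3) = (9657 + 6)*(1/3) = 9663*(1/3) = 3221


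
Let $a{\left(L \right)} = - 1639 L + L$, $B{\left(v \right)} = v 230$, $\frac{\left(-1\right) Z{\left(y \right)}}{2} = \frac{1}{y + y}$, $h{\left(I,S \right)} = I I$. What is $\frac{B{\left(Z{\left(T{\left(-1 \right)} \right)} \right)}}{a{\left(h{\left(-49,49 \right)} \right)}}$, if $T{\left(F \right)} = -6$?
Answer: $- \frac{115}{11798514} \approx -9.747 \cdot 10^{-6}$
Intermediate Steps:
$h{\left(I,S \right)} = I^{2}$
$Z{\left(y \right)} = - \frac{1}{y}$ ($Z{\left(y \right)} = - \frac{2}{y + y} = - \frac{2}{2 y} = - 2 \frac{1}{2 y} = - \frac{1}{y}$)
$B{\left(v \right)} = 230 v$
$a{\left(L \right)} = - 1638 L$
$\frac{B{\left(Z{\left(T{\left(-1 \right)} \right)} \right)}}{a{\left(h{\left(-49,49 \right)} \right)}} = \frac{230 \left(- \frac{1}{-6}\right)}{\left(-1638\right) \left(-49\right)^{2}} = \frac{230 \left(\left(-1\right) \left(- \frac{1}{6}\right)\right)}{\left(-1638\right) 2401} = \frac{230 \cdot \frac{1}{6}}{-3932838} = \frac{115}{3} \left(- \frac{1}{3932838}\right) = - \frac{115}{11798514}$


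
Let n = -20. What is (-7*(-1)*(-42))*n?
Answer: 5880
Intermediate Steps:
(-7*(-1)*(-42))*n = (-7*(-1)*(-42))*(-20) = (7*(-42))*(-20) = -294*(-20) = 5880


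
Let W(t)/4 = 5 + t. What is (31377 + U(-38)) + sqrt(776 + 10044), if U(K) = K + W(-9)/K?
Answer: 595449/19 + 2*sqrt(2705) ≈ 31443.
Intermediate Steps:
W(t) = 20 + 4*t (W(t) = 4*(5 + t) = 20 + 4*t)
U(K) = K - 16/K (U(K) = K + (20 + 4*(-9))/K = K + (20 - 36)/K = K - 16/K)
(31377 + U(-38)) + sqrt(776 + 10044) = (31377 + (-38 - 16/(-38))) + sqrt(776 + 10044) = (31377 + (-38 - 16*(-1/38))) + sqrt(10820) = (31377 + (-38 + 8/19)) + 2*sqrt(2705) = (31377 - 714/19) + 2*sqrt(2705) = 595449/19 + 2*sqrt(2705)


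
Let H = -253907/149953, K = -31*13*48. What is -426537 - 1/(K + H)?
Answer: -1237360265988890/2900944739 ≈ -4.2654e+5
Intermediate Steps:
K = -19344 (K = -403*48 = -19344)
H = -253907/149953 (H = -253907*1/149953 = -253907/149953 ≈ -1.6932)
-426537 - 1/(K + H) = -426537 - 1/(-19344 - 253907/149953) = -426537 - 1/(-2900944739/149953) = -426537 - 1*(-149953/2900944739) = -426537 + 149953/2900944739 = -1237360265988890/2900944739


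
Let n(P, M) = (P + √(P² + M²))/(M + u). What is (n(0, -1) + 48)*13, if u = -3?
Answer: 2483/4 ≈ 620.75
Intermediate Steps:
n(P, M) = (P + √(M² + P²))/(-3 + M) (n(P, M) = (P + √(P² + M²))/(M - 3) = (P + √(M² + P²))/(-3 + M))
(n(0, -1) + 48)*13 = ((0 + √((-1)² + 0²))/(-3 - 1) + 48)*13 = ((0 + √(1 + 0))/(-4) + 48)*13 = (-(0 + √1)/4 + 48)*13 = (-(0 + 1)/4 + 48)*13 = (-¼*1 + 48)*13 = (-¼ + 48)*13 = (191/4)*13 = 2483/4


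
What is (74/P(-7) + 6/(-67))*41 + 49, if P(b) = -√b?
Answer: 3037/67 + 3034*I*√7/7 ≈ 45.328 + 1146.7*I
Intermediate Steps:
(74/P(-7) + 6/(-67))*41 + 49 = (74/((-√(-7))) + 6/(-67))*41 + 49 = (74/((-I*√7)) + 6*(-1/67))*41 + 49 = (74/((-I*√7)) - 6/67)*41 + 49 = (74*(I*√7/7) - 6/67)*41 + 49 = (74*I*√7/7 - 6/67)*41 + 49 = (-6/67 + 74*I*√7/7)*41 + 49 = (-246/67 + 3034*I*√7/7) + 49 = 3037/67 + 3034*I*√7/7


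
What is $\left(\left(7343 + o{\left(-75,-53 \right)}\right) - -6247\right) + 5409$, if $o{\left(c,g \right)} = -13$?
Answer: $18986$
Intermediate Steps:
$\left(\left(7343 + o{\left(-75,-53 \right)}\right) - -6247\right) + 5409 = \left(\left(7343 - 13\right) - -6247\right) + 5409 = \left(7330 + 6247\right) + 5409 = 13577 + 5409 = 18986$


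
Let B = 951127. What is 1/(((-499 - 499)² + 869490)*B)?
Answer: 1/1774321711738 ≈ 5.6360e-13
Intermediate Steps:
1/(((-499 - 499)² + 869490)*B) = 1/(((-499 - 499)² + 869490)*951127) = (1/951127)/((-998)² + 869490) = (1/951127)/(996004 + 869490) = (1/951127)/1865494 = (1/1865494)*(1/951127) = 1/1774321711738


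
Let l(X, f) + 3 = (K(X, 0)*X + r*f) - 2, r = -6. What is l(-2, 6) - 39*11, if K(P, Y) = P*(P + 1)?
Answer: -474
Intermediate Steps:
K(P, Y) = P*(1 + P)
l(X, f) = -5 - 6*f + X²*(1 + X) (l(X, f) = -3 + (((X*(1 + X))*X - 6*f) - 2) = -3 + ((X²*(1 + X) - 6*f) - 2) = -3 + ((-6*f + X²*(1 + X)) - 2) = -3 + (-2 - 6*f + X²*(1 + X)) = -5 - 6*f + X²*(1 + X))
l(-2, 6) - 39*11 = (-5 - 6*6 + (-2)²*(1 - 2)) - 39*11 = (-5 - 36 + 4*(-1)) - 429 = (-5 - 36 - 4) - 429 = -45 - 429 = -474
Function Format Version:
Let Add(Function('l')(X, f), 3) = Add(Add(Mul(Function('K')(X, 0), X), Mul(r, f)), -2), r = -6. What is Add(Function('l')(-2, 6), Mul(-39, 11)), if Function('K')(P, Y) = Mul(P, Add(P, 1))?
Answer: -474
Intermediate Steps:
Function('K')(P, Y) = Mul(P, Add(1, P))
Function('l')(X, f) = Add(-5, Mul(-6, f), Mul(Pow(X, 2), Add(1, X))) (Function('l')(X, f) = Add(-3, Add(Add(Mul(Mul(X, Add(1, X)), X), Mul(-6, f)), -2)) = Add(-3, Add(Add(Mul(Pow(X, 2), Add(1, X)), Mul(-6, f)), -2)) = Add(-3, Add(Add(Mul(-6, f), Mul(Pow(X, 2), Add(1, X))), -2)) = Add(-3, Add(-2, Mul(-6, f), Mul(Pow(X, 2), Add(1, X)))) = Add(-5, Mul(-6, f), Mul(Pow(X, 2), Add(1, X))))
Add(Function('l')(-2, 6), Mul(-39, 11)) = Add(Add(-5, Mul(-6, 6), Mul(Pow(-2, 2), Add(1, -2))), Mul(-39, 11)) = Add(Add(-5, -36, Mul(4, -1)), -429) = Add(Add(-5, -36, -4), -429) = Add(-45, -429) = -474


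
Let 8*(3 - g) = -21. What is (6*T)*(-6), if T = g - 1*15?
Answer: 675/2 ≈ 337.50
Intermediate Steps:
g = 45/8 (g = 3 - ⅛*(-21) = 3 + 21/8 = 45/8 ≈ 5.6250)
T = -75/8 (T = 45/8 - 1*15 = 45/8 - 15 = -75/8 ≈ -9.3750)
(6*T)*(-6) = (6*(-75/8))*(-6) = -225/4*(-6) = 675/2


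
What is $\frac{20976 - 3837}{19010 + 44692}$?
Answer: $\frac{5713}{21234} \approx 0.26905$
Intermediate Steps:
$\frac{20976 - 3837}{19010 + 44692} = \frac{17139}{63702} = 17139 \cdot \frac{1}{63702} = \frac{5713}{21234}$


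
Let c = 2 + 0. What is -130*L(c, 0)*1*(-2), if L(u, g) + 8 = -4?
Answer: -3120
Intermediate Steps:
c = 2
L(u, g) = -12 (L(u, g) = -8 - 4 = -12)
-130*L(c, 0)*1*(-2) = -130*(-12*1)*(-2) = -(-1560)*(-2) = -130*24 = -3120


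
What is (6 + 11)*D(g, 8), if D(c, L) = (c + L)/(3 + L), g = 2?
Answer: 170/11 ≈ 15.455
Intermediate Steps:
D(c, L) = (L + c)/(3 + L)
(6 + 11)*D(g, 8) = (6 + 11)*((8 + 2)/(3 + 8)) = 17*(10/11) = 170/11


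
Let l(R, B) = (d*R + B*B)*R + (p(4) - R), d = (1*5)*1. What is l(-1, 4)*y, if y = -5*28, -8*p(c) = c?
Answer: 1470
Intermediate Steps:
p(c) = -c/8
y = -140
d = 5 (d = 5*1 = 5)
l(R, B) = -1/2 - R + R*(B**2 + 5*R) (l(R, B) = (5*R + B*B)*R + (-1/8*4 - R) = (5*R + B**2)*R + (-1/2 - R) = (B**2 + 5*R)*R + (-1/2 - R) = R*(B**2 + 5*R) + (-1/2 - R) = -1/2 - R + R*(B**2 + 5*R))
l(-1, 4)*y = (-1/2 - 1*(-1) + 5*(-1)**2 - 1*4**2)*(-140) = (-1/2 + 1 + 5*1 - 1*16)*(-140) = (-1/2 + 1 + 5 - 16)*(-140) = -21/2*(-140) = 1470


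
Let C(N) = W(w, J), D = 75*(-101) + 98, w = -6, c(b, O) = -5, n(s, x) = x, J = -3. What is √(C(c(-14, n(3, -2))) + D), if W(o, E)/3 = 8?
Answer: I*√7453 ≈ 86.331*I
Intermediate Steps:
W(o, E) = 24 (W(o, E) = 3*8 = 24)
D = -7477 (D = -7575 + 98 = -7477)
C(N) = 24
√(C(c(-14, n(3, -2))) + D) = √(24 - 7477) = √(-7453) = I*√7453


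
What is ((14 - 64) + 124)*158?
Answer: 11692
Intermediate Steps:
((14 - 64) + 124)*158 = (-50 + 124)*158 = 74*158 = 11692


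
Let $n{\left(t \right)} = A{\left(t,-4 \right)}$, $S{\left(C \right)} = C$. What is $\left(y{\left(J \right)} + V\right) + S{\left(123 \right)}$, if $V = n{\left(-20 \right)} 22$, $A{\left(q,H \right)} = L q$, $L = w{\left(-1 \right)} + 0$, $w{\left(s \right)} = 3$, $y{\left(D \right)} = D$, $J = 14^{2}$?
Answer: $-1001$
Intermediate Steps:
$J = 196$
$L = 3$ ($L = 3 + 0 = 3$)
$A{\left(q,H \right)} = 3 q$
$n{\left(t \right)} = 3 t$
$V = -1320$ ($V = 3 \left(-20\right) 22 = \left(-60\right) 22 = -1320$)
$\left(y{\left(J \right)} + V\right) + S{\left(123 \right)} = \left(196 - 1320\right) + 123 = -1124 + 123 = -1001$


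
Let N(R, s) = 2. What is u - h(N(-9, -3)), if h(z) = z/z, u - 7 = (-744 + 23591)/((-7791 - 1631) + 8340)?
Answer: -16355/1082 ≈ -15.116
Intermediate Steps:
u = -15273/1082 (u = 7 + (-744 + 23591)/((-7791 - 1631) + 8340) = 7 + 22847/(-9422 + 8340) = 7 + 22847/(-1082) = 7 + 22847*(-1/1082) = 7 - 22847/1082 = -15273/1082 ≈ -14.116)
h(z) = 1
u - h(N(-9, -3)) = -15273/1082 - 1*1 = -15273/1082 - 1 = -16355/1082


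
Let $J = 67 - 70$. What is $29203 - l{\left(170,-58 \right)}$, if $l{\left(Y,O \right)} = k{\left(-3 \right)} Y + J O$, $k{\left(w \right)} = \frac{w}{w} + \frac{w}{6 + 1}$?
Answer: $\frac{202523}{7} \approx 28932.0$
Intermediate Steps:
$k{\left(w \right)} = 1 + \frac{w}{7}$
$J = -3$ ($J = 67 - 70 = -3$)
$l{\left(Y,O \right)} = - 3 O + \frac{4 Y}{7}$ ($l{\left(Y,O \right)} = \left(1 + \frac{1}{7} \left(-3\right)\right) Y - 3 O = \left(1 - \frac{3}{7}\right) Y - 3 O = \frac{4 Y}{7} - 3 O = - 3 O + \frac{4 Y}{7}$)
$29203 - l{\left(170,-58 \right)} = 29203 - \left(\left(-3\right) \left(-58\right) + \frac{4}{7} \cdot 170\right) = 29203 - \left(174 + \frac{680}{7}\right) = 29203 - \frac{1898}{7} = \frac{202523}{7}$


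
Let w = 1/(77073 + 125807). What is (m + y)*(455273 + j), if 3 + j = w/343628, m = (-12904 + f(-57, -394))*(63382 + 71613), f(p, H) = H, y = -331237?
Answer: -56987676845042206703296347/69715248640 ≈ -8.1744e+14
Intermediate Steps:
w = 1/202880 ≈ 4.9290e-6
m = -1795163510 (m = (-12904 - 394)*(63382 + 71613) = -13298*134995 = -1795163510)
j = -209145745919/69715248640 (j = -3 + (1/202880)/343628 = -3 + (1/202880)*(1/343628) = -3 + 1/69715248640 = -209145745919/69715248640 ≈ -3.0000)
(m + y)*(455273 + j) = (-1795163510 - 331237)*(455273 - 209145745919/69715248640) = -1795494747*31739261248332801/69715248640 = -56987676845042206703296347/69715248640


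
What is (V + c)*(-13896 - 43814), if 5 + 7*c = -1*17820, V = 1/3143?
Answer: 461877599040/3143 ≈ 1.4695e+8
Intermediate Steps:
V = 1/3143 ≈ 0.00031817
c = -17825/7 (c = -5/7 + (-1*17820)/7 = -5/7 + (1/7)*(-17820) = -5/7 - 17820/7 = -17825/7 ≈ -2546.4)
(V + c)*(-13896 - 43814) = (1/3143 - 17825/7)*(-13896 - 43814) = -8003424/3143*(-57710) = 461877599040/3143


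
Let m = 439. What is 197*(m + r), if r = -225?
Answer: 42158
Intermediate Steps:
197*(m + r) = 197*(439 - 225) = 197*214 = 42158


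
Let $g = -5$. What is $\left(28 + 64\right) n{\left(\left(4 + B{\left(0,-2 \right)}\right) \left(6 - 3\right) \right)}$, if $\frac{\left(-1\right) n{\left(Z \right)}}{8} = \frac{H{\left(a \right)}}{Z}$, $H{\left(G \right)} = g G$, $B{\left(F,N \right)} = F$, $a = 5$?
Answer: $\frac{4600}{3} \approx 1533.3$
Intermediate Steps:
$H{\left(G \right)} = - 5 G$
$n{\left(Z \right)} = \frac{200}{Z}$ ($n{\left(Z \right)} = - 8 \frac{\left(-5\right) 5}{Z} = - 8 \left(- \frac{25}{Z}\right) = \frac{200}{Z}$)
$\left(28 + 64\right) n{\left(\left(4 + B{\left(0,-2 \right)}\right) \left(6 - 3\right) \right)} = \left(28 + 64\right) \frac{200}{\left(4 + 0\right) \left(6 - 3\right)} = 92 \frac{200}{4 \cdot 3} = 92 \cdot \frac{200}{12} = 92 \cdot 200 \cdot \frac{1}{12} = 92 \cdot \frac{50}{3} = \frac{4600}{3}$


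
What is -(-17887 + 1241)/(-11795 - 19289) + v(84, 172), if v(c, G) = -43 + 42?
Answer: -23865/15542 ≈ -1.5355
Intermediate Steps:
v(c, G) = -1
-(-17887 + 1241)/(-11795 - 19289) + v(84, 172) = -(-17887 + 1241)/(-11795 - 19289) - 1 = -(-16646)/(-31084) - 1 = -(-16646)*(-1)/31084 - 1 = -1*8323/15542 - 1 = -8323/15542 - 1 = -23865/15542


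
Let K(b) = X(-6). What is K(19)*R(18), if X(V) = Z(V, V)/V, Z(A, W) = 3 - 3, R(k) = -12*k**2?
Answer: 0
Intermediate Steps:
Z(A, W) = 0
X(V) = 0 (X(V) = 0/V = 0)
K(b) = 0
K(19)*R(18) = 0*(-12*18**2) = 0*(-12*324) = 0*(-3888) = 0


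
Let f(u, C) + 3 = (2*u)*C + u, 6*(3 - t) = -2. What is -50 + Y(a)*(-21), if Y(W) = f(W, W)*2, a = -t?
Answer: -2152/3 ≈ -717.33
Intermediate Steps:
t = 10/3 (t = 3 - ⅙*(-2) = 3 + ⅓ = 10/3 ≈ 3.3333)
f(u, C) = -3 + u + 2*C*u (f(u, C) = -3 + ((2*u)*C + u) = -3 + (2*C*u + u) = -3 + (u + 2*C*u) = -3 + u + 2*C*u)
a = -10/3 (a = -1*10/3 = -10/3 ≈ -3.3333)
Y(W) = -6 + 2*W + 4*W² (Y(W) = (-3 + W + 2*W*W)*2 = (-3 + W + 2*W²)*2 = -6 + 2*W + 4*W²)
-50 + Y(a)*(-21) = -50 + (-6 + 2*(-10/3) + 4*(-10/3)²)*(-21) = -50 + (-6 - 20/3 + 4*(100/9))*(-21) = -50 + (-6 - 20/3 + 400/9)*(-21) = -50 + (286/9)*(-21) = -50 - 2002/3 = -2152/3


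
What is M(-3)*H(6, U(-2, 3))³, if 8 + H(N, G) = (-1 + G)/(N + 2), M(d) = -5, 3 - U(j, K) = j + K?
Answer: 1250235/512 ≈ 2441.9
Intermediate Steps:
U(j, K) = 3 - K - j (U(j, K) = 3 - (j + K) = 3 - (K + j) = 3 + (-K - j) = 3 - K - j)
H(N, G) = -8 + (-1 + G)/(2 + N) (H(N, G) = -8 + (-1 + G)/(N + 2) = -8 + (-1 + G)/(2 + N))
M(-3)*H(6, U(-2, 3))³ = -5*(-17 + (3 - 1*3 - 1*(-2)) - 8*6)³/(2 + 6)³ = -5*(-17 + (3 - 3 + 2) - 48)³/512 = -5*(-17 + 2 - 48)³/512 = -5*((⅛)*(-63))³ = -5*(-63/8)³ = -5*(-250047/512) = 1250235/512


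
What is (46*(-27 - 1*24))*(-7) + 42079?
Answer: 58501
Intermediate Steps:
(46*(-27 - 1*24))*(-7) + 42079 = (46*(-27 - 24))*(-7) + 42079 = (46*(-51))*(-7) + 42079 = -2346*(-7) + 42079 = 16422 + 42079 = 58501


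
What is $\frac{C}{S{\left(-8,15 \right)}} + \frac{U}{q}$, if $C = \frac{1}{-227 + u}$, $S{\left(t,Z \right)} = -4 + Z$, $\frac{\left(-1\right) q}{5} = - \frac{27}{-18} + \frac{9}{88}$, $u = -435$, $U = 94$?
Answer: $- \frac{1281647}{109230} \approx -11.733$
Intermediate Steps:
$q = - \frac{705}{88}$ ($q = - 5 \left(- \frac{27}{-18} + \frac{9}{88}\right) = - 5 \left(\left(-27\right) \left(- \frac{1}{18}\right) + 9 \cdot \frac{1}{88}\right) = - 5 \left(\frac{3}{2} + \frac{9}{88}\right) = \left(-5\right) \frac{141}{88} = - \frac{705}{88} \approx -8.0114$)
$C = - \frac{1}{662}$ ($C = \frac{1}{-227 - 435} = \frac{1}{-662} = - \frac{1}{662} \approx -0.0015106$)
$\frac{C}{S{\left(-8,15 \right)}} + \frac{U}{q} = - \frac{1}{662 \left(-4 + 15\right)} + \frac{94}{- \frac{705}{88}} = - \frac{1}{662 \cdot 11} + 94 \left(- \frac{88}{705}\right) = \left(- \frac{1}{662}\right) \frac{1}{11} - \frac{176}{15} = - \frac{1}{7282} - \frac{176}{15} = - \frac{1281647}{109230}$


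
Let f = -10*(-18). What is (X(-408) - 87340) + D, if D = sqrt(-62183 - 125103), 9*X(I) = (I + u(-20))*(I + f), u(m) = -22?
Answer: -229340/3 + I*sqrt(187286) ≈ -76447.0 + 432.77*I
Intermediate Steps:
f = 180
X(I) = (-22 + I)*(180 + I)/9 (X(I) = ((I - 22)*(I + 180))/9 = ((-22 + I)*(180 + I))/9 = (-22 + I)*(180 + I)/9)
D = I*sqrt(187286) (D = sqrt(-187286) = I*sqrt(187286) ≈ 432.77*I)
(X(-408) - 87340) + D = ((-440 + (1/9)*(-408)**2 + (158/9)*(-408)) - 87340) + I*sqrt(187286) = ((-440 + (1/9)*166464 - 21488/3) - 87340) + I*sqrt(187286) = ((-440 + 18496 - 21488/3) - 87340) + I*sqrt(187286) = (32680/3 - 87340) + I*sqrt(187286) = -229340/3 + I*sqrt(187286)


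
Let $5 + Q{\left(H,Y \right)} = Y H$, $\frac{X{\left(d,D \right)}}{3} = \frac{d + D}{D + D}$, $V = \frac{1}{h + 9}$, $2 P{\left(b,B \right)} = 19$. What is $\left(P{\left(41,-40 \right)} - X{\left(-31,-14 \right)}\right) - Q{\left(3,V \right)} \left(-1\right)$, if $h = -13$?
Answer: $- \frac{15}{14} \approx -1.0714$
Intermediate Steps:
$P{\left(b,B \right)} = \frac{19}{2}$ ($P{\left(b,B \right)} = \frac{1}{2} \cdot 19 = \frac{19}{2}$)
$V = - \frac{1}{4}$ ($V = \frac{1}{-13 + 9} = \frac{1}{-4} = - \frac{1}{4} \approx -0.25$)
$X{\left(d,D \right)} = \frac{3 \left(D + d\right)}{2 D}$ ($X{\left(d,D \right)} = 3 \frac{d + D}{D + D} = 3 \frac{D + d}{2 D} = \frac{3 \left(D + d\right)}{2 D}$)
$Q{\left(H,Y \right)} = -5 + H Y$ ($Q{\left(H,Y \right)} = -5 + Y H = -5 + H Y$)
$\left(P{\left(41,-40 \right)} - X{\left(-31,-14 \right)}\right) - Q{\left(3,V \right)} \left(-1\right) = \left(\frac{19}{2} - \frac{3 \left(-14 - 31\right)}{2 \left(-14\right)}\right) - \left(-5 + 3 \left(- \frac{1}{4}\right)\right) \left(-1\right) = \left(\frac{19}{2} - \frac{3}{2} \left(- \frac{1}{14}\right) \left(-45\right)\right) - \left(-5 - \frac{3}{4}\right) \left(-1\right) = \left(\frac{19}{2} - \frac{135}{28}\right) - \left(- \frac{23}{4}\right) \left(-1\right) = \left(\frac{19}{2} - \frac{135}{28}\right) - \frac{23}{4} = \frac{131}{28} - \frac{23}{4} = - \frac{15}{14}$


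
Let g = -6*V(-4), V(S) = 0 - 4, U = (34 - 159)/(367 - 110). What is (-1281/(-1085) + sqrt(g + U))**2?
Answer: 153789748/6174425 + 366*sqrt(1553051)/39835 ≈ 36.358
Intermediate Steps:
U = -125/257 ≈ -0.48638
V(S) = -4
g = 24 (g = -6*(-4) = 24)
(-1281/(-1085) + sqrt(g + U))**2 = (-1281/(-1085) + sqrt(24 - 125/257))**2 = (-1281*(-1/1085) + sqrt(6043/257))**2 = (183/155 + sqrt(1553051)/257)**2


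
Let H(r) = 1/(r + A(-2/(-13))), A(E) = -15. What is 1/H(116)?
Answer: 101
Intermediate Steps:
H(r) = 1/(-15 + r) (H(r) = 1/(r - 15) = 1/(-15 + r))
1/H(116) = 1/(1/(-15 + 116)) = 1/(1/101) = 101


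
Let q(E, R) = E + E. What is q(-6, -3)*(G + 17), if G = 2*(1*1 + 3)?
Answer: -300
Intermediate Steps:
q(E, R) = 2*E
G = 8 (G = 2*(1 + 3) = 2*4 = 8)
q(-6, -3)*(G + 17) = (2*(-6))*(8 + 17) = -12*25 = -300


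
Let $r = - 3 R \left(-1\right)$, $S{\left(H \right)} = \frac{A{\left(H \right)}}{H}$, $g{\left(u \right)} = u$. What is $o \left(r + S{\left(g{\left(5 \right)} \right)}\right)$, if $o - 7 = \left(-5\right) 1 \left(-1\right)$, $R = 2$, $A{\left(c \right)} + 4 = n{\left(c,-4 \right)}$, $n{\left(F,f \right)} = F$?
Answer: $\frac{372}{5} \approx 74.4$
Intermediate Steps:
$A{\left(c \right)} = -4 + c$
$S{\left(H \right)} = \frac{-4 + H}{H}$
$o = 12$ ($o = 7 + \left(-5\right) 1 \left(-1\right) = 7 - -5 = 7 + 5 = 12$)
$r = 6$ ($r = \left(-3\right) 2 \left(-1\right) = \left(-6\right) \left(-1\right) = 6$)
$o \left(r + S{\left(g{\left(5 \right)} \right)}\right) = 12 \left(6 + \frac{-4 + 5}{5}\right) = 12 \left(6 + \frac{1}{5} \cdot 1\right) = 12 \left(6 + \frac{1}{5}\right) = 12 \cdot \frac{31}{5} = \frac{372}{5}$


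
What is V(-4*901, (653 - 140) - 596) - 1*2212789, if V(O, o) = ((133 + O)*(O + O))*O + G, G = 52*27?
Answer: -90170572057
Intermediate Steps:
G = 1404
V(O, o) = 1404 + 2*O**2*(133 + O) (V(O, o) = ((133 + O)*(O + O))*O + 1404 = ((133 + O)*(2*O))*O + 1404 = (2*O*(133 + O))*O + 1404 = 2*O**2*(133 + O) + 1404 = 1404 + 2*O**2*(133 + O))
V(-4*901, (653 - 140) - 596) - 1*2212789 = (1404 + 2*(-4*901)**3 + 266*(-4*901)**2) - 1*2212789 = (1404 + 2*(-3604)**3 + 266*(-3604)**2) - 2212789 = (1404 + 2*(-46811692864) + 266*12988816) - 2212789 = (1404 - 93623385728 + 3455025056) - 2212789 = -90168359268 - 2212789 = -90170572057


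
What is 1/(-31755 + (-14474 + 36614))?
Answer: -1/9615 ≈ -0.00010400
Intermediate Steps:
1/(-31755 + (-14474 + 36614)) = 1/(-31755 + 22140) = 1/(-9615) = -1/9615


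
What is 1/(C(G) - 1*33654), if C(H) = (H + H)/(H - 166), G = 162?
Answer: -1/33735 ≈ -2.9643e-5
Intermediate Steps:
C(H) = 2*H/(-166 + H) (C(H) = (2*H)/(-166 + H) = 2*H/(-166 + H))
1/(C(G) - 1*33654) = 1/(2*162/(-166 + 162) - 1*33654) = 1/(2*162/(-4) - 33654) = 1/(2*162*(-1/4) - 33654) = 1/(-81 - 33654) = 1/(-33735) = -1/33735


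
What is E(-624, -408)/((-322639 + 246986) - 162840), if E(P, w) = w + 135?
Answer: 273/238493 ≈ 0.0011447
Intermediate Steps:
E(P, w) = 135 + w
E(-624, -408)/((-322639 + 246986) - 162840) = (135 - 408)/((-322639 + 246986) - 162840) = -273/(-75653 - 162840) = -273/(-238493) = -273*(-1/238493) = 273/238493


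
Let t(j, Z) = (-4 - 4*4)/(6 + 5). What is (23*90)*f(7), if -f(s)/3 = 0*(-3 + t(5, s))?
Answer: 0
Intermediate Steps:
t(j, Z) = -20/11 (t(j, Z) = (-4 - 16)/11 = -20*1/11 = -20/11)
f(s) = 0 (f(s) = -0*(-3 - 20/11) = -0*(-53)/11 = -3*0 = 0)
(23*90)*f(7) = (23*90)*0 = 2070*0 = 0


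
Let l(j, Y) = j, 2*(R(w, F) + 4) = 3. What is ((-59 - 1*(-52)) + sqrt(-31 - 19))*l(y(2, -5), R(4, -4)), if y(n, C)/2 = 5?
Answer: -70 + 50*I*sqrt(2) ≈ -70.0 + 70.711*I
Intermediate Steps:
R(w, F) = -5/2 (R(w, F) = -4 + (1/2)*3 = -4 + 3/2 = -5/2)
y(n, C) = 10 (y(n, C) = 2*5 = 10)
((-59 - 1*(-52)) + sqrt(-31 - 19))*l(y(2, -5), R(4, -4)) = ((-59 - 1*(-52)) + sqrt(-31 - 19))*10 = ((-59 + 52) + sqrt(-50))*10 = (-7 + 5*I*sqrt(2))*10 = -70 + 50*I*sqrt(2)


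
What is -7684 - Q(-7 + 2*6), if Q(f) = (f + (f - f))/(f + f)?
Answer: -15369/2 ≈ -7684.5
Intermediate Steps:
Q(f) = ½ (Q(f) = (f + 0)/((2*f)) = f*(1/(2*f)) = ½)
-7684 - Q(-7 + 2*6) = -7684 - 1*½ = -7684 - ½ = -15369/2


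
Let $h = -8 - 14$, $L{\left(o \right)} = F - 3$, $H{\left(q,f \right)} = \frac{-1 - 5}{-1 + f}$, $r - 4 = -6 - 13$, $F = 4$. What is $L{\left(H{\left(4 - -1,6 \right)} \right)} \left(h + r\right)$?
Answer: $-37$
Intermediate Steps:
$r = -15$ ($r = 4 - 19 = -15$)
$H{\left(q,f \right)} = - \frac{6}{-1 + f}$
$L{\left(o \right)} = 1$ ($L{\left(o \right)} = 4 - 3 = 1$)
$h = -22$
$L{\left(H{\left(4 - -1,6 \right)} \right)} \left(h + r\right) = 1 \left(-22 - 15\right) = 1 \left(-37\right) = -37$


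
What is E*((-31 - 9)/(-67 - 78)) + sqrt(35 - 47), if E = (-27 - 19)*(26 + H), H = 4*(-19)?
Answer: 18400/29 + 2*I*sqrt(3) ≈ 634.48 + 3.4641*I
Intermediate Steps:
H = -76
E = 2300 (E = (-27 - 19)*(26 - 76) = -46*(-50) = 2300)
E*((-31 - 9)/(-67 - 78)) + sqrt(35 - 47) = 2300*((-31 - 9)/(-67 - 78)) + sqrt(35 - 47) = 2300*(-40/(-145)) + sqrt(-12) = 2300*(-40*(-1/145)) + 2*I*sqrt(3) = 2300*(8/29) + 2*I*sqrt(3) = 18400/29 + 2*I*sqrt(3)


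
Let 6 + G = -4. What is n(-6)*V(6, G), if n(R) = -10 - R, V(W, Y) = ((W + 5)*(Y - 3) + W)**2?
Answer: -75076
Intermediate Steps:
G = -10 (G = -6 - 4 = -10)
V(W, Y) = (W + (-3 + Y)*(5 + W))**2 (V(W, Y) = ((5 + W)*(-3 + Y) + W)**2 = ((-3 + Y)*(5 + W) + W)**2 = (W + (-3 + Y)*(5 + W))**2)
n(-6)*V(6, G) = (-10 - 1*(-6))*(-15 - 2*6 + 5*(-10) + 6*(-10))**2 = (-10 + 6)*(-15 - 12 - 50 - 60)**2 = -4*(-137)**2 = -4*18769 = -75076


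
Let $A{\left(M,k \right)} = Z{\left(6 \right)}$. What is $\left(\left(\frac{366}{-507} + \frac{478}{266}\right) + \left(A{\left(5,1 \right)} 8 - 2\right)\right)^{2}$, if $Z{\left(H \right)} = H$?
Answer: $\frac{1119590423449}{505215529} \approx 2216.1$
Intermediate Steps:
$A{\left(M,k \right)} = 6$
$\left(\left(\frac{366}{-507} + \frac{478}{266}\right) + \left(A{\left(5,1 \right)} 8 - 2\right)\right)^{2} = \left(\left(\frac{366}{-507} + \frac{478}{266}\right) + \left(6 \cdot 8 - 2\right)\right)^{2} = \left(\left(366 \left(- \frac{1}{507}\right) + 478 \cdot \frac{1}{266}\right) + \left(48 - 2\right)\right)^{2} = \left(\left(- \frac{122}{169} + \frac{239}{133}\right) + 46\right)^{2} = \left(\frac{24165}{22477} + 46\right)^{2} = \left(\frac{1058107}{22477}\right)^{2} = \frac{1119590423449}{505215529}$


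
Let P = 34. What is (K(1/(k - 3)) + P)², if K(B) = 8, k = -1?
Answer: 1764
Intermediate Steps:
(K(1/(k - 3)) + P)² = (8 + 34)² = 42² = 1764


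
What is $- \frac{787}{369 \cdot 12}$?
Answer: $- \frac{787}{4428} \approx -0.17773$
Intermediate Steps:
$- \frac{787}{369 \cdot 12} = - \frac{787}{4428}$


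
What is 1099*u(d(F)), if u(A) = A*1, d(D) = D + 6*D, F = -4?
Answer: -30772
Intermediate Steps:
d(D) = 7*D
u(A) = A
1099*u(d(F)) = 1099*(7*(-4)) = 1099*(-28) = -30772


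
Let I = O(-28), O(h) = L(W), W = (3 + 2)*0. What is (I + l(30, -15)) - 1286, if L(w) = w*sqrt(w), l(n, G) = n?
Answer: -1256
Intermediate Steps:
W = 0 (W = 5*0 = 0)
L(w) = w**(3/2)
O(h) = 0 (O(h) = 0**(3/2) = 0)
I = 0
(I + l(30, -15)) - 1286 = (0 + 30) - 1286 = 30 - 1286 = -1256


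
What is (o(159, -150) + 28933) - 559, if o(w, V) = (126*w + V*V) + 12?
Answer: 70920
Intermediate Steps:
o(w, V) = 12 + V² + 126*w (o(w, V) = (126*w + V²) + 12 = (V² + 126*w) + 12 = 12 + V² + 126*w)
(o(159, -150) + 28933) - 559 = ((12 + (-150)² + 126*159) + 28933) - 559 = ((12 + 22500 + 20034) + 28933) - 559 = (42546 + 28933) - 559 = 71479 - 559 = 70920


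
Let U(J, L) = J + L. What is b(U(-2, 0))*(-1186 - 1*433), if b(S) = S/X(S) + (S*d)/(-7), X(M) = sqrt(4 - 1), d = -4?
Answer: 12952/7 + 3238*sqrt(3)/3 ≈ 3719.7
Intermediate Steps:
X(M) = sqrt(3)
b(S) = 4*S/7 + S*sqrt(3)/3 (b(S) = S/(sqrt(3)) + (S*(-4))/(-7) = S*(sqrt(3)/3) - 4*S*(-1/7) = S*sqrt(3)/3 + 4*S/7 = 4*S/7 + S*sqrt(3)/3)
b(U(-2, 0))*(-1186 - 1*433) = ((-2 + 0)*(12 + 7*sqrt(3))/21)*(-1186 - 1*433) = ((1/21)*(-2)*(12 + 7*sqrt(3)))*(-1186 - 433) = (-8/7 - 2*sqrt(3)/3)*(-1619) = 12952/7 + 3238*sqrt(3)/3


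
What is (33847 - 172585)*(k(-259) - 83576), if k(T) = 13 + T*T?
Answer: 2286679716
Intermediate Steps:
k(T) = 13 + T**2
(33847 - 172585)*(k(-259) - 83576) = (33847 - 172585)*((13 + (-259)**2) - 83576) = -138738*((13 + 67081) - 83576) = -138738*(67094 - 83576) = -138738*(-16482) = 2286679716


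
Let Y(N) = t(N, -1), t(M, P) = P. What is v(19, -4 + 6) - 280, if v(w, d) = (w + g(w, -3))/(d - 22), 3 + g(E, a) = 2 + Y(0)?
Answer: -5617/20 ≈ -280.85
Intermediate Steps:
Y(N) = -1
g(E, a) = -2 (g(E, a) = -3 + (2 - 1) = -3 + 1 = -2)
v(w, d) = (-2 + w)/(-22 + d) (v(w, d) = (w - 2)/(d - 22) = (-2 + w)/(-22 + d))
v(19, -4 + 6) - 280 = (-2 + 19)/(-22 + (-4 + 6)) - 280 = 17/(-22 + 2) - 280 = 17/(-20) - 280 = -1/20*17 - 280 = -17/20 - 280 = -5617/20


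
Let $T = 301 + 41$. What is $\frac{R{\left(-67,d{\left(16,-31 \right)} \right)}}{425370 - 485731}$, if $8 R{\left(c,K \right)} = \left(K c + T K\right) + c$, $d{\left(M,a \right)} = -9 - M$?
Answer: $\frac{3471}{241444} \approx 0.014376$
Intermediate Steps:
$T = 342$
$R{\left(c,K \right)} = \frac{c}{8} + \frac{171 K}{4} + \frac{K c}{8}$ ($R{\left(c,K \right)} = \frac{\left(K c + 342 K\right) + c}{8} = \frac{\left(342 K + K c\right) + c}{8} = \frac{c + 342 K + K c}{8} = \frac{c}{8} + \frac{171 K}{4} + \frac{K c}{8}$)
$\frac{R{\left(-67,d{\left(16,-31 \right)} \right)}}{425370 - 485731} = \frac{\frac{1}{8} \left(-67\right) + \frac{171 \left(-9 - 16\right)}{4} + \frac{1}{8} \left(-9 - 16\right) \left(-67\right)}{425370 - 485731} = \frac{- \frac{67}{8} + \frac{171 \left(-9 - 16\right)}{4} + \frac{1}{8} \left(-9 - 16\right) \left(-67\right)}{425370 - 485731} = \frac{- \frac{67}{8} + \frac{171}{4} \left(-25\right) + \frac{1}{8} \left(-25\right) \left(-67\right)}{-60361} = \left(- \frac{67}{8} - \frac{4275}{4} + \frac{1675}{8}\right) \left(- \frac{1}{60361}\right) = \left(- \frac{3471}{4}\right) \left(- \frac{1}{60361}\right) = \frac{3471}{241444}$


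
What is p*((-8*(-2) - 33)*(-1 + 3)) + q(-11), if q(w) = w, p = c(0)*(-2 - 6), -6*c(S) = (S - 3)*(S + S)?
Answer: -11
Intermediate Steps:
c(S) = -S*(-3 + S)/3 (c(S) = -(S - 3)*(S + S)/6 = -(-3 + S)*2*S/6 = -S*(-3 + S)/3)
p = 0 (p = ((⅓)*0*(3 - 1*0))*(-2 - 6) = ((⅓)*0*(3 + 0))*(-8) = ((⅓)*0*3)*(-8) = 0*(-8) = 0)
p*((-8*(-2) - 33)*(-1 + 3)) + q(-11) = 0*((-8*(-2) - 33)*(-1 + 3)) - 11 = 0*((16 - 33)*2) - 11 = 0*(-17*2) - 11 = 0*(-34) - 11 = 0 - 11 = -11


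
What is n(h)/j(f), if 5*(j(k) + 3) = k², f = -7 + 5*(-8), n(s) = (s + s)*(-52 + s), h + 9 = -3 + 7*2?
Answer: -500/1097 ≈ -0.45579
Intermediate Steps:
h = 2 (h = -9 + (-3 + 7*2) = -9 + (-3 + 14) = -9 + 11 = 2)
n(s) = 2*s*(-52 + s) (n(s) = (2*s)*(-52 + s) = 2*s*(-52 + s))
f = -47 (f = -7 - 40 = -47)
j(k) = -3 + k²/5
n(h)/j(f) = (2*2*(-52 + 2))/(-3 + (⅕)*(-47)²) = (2*2*(-50))/(-3 + (⅕)*2209) = -200/(-3 + 2209/5) = -200/2194/5 = -200*5/2194 = -500/1097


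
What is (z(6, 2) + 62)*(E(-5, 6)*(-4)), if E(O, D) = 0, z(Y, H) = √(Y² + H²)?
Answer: 0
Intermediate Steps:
z(Y, H) = √(H² + Y²)
(z(6, 2) + 62)*(E(-5, 6)*(-4)) = (√(2² + 6²) + 62)*(0*(-4)) = (√(4 + 36) + 62)*0 = (√40 + 62)*0 = (2*√10 + 62)*0 = (62 + 2*√10)*0 = 0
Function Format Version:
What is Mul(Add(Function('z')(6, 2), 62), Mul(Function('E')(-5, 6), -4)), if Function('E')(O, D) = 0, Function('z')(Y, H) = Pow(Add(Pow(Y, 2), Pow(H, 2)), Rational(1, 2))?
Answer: 0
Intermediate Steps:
Function('z')(Y, H) = Pow(Add(Pow(H, 2), Pow(Y, 2)), Rational(1, 2))
Mul(Add(Function('z')(6, 2), 62), Mul(Function('E')(-5, 6), -4)) = Mul(Add(Pow(Add(Pow(2, 2), Pow(6, 2)), Rational(1, 2)), 62), Mul(0, -4)) = Mul(Add(Pow(Add(4, 36), Rational(1, 2)), 62), 0) = Mul(Add(Pow(40, Rational(1, 2)), 62), 0) = Mul(Add(Mul(2, Pow(10, Rational(1, 2))), 62), 0) = Mul(Add(62, Mul(2, Pow(10, Rational(1, 2)))), 0) = 0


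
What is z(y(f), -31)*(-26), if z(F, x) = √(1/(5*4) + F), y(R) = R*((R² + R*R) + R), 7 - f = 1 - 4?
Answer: -13*√210005/5 ≈ -1191.5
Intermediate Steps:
f = 10 (f = 7 - (1 - 4) = 7 - 1*(-3) = 7 + 3 = 10)
y(R) = R*(R + 2*R²) (y(R) = R*((R² + R²) + R) = R*(2*R² + R) = R*(R + 2*R²))
z(F, x) = √(1/20 + F)
z(y(f), -31)*(-26) = (√(5 + 100*(10²*(1 + 2*10)))/10)*(-26) = (√(5 + 100*(100*(1 + 20)))/10)*(-26) = (√(5 + 100*(100*21))/10)*(-26) = (√(5 + 100*2100)/10)*(-26) = (√(5 + 210000)/10)*(-26) = (√210005/10)*(-26) = -13*√210005/5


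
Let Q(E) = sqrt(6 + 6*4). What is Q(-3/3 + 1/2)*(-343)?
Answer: -343*sqrt(30) ≈ -1878.7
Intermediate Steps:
Q(E) = sqrt(30) (Q(E) = sqrt(6 + 24) = sqrt(30))
Q(-3/3 + 1/2)*(-343) = sqrt(30)*(-343) = -343*sqrt(30)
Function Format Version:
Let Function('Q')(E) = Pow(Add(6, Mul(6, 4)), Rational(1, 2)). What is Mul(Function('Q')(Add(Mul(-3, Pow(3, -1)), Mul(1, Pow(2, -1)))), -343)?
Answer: Mul(-343, Pow(30, Rational(1, 2))) ≈ -1878.7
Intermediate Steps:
Function('Q')(E) = Pow(30, Rational(1, 2)) (Function('Q')(E) = Pow(Add(6, 24), Rational(1, 2)) = Pow(30, Rational(1, 2)))
Mul(Function('Q')(Add(Mul(-3, Pow(3, -1)), Mul(1, Pow(2, -1)))), -343) = Mul(Pow(30, Rational(1, 2)), -343) = Mul(-343, Pow(30, Rational(1, 2)))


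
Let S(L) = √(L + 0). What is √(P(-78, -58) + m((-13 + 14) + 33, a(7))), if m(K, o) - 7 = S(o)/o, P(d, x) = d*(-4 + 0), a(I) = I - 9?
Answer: √(1276 - 2*I*√2)/2 ≈ 17.861 - 0.019795*I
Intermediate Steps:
a(I) = -9 + I
P(d, x) = -4*d (P(d, x) = d*(-4) = -4*d)
S(L) = √L
m(K, o) = 7 + o^(-½) (m(K, o) = 7 + √o/o = 7 + o^(-½))
√(P(-78, -58) + m((-13 + 14) + 33, a(7))) = √(-4*(-78) + (7 + (-9 + 7)^(-½))) = √(312 + (7 + (-2)^(-½))) = √(312 + (7 - I*√2/2)) = √(319 - I*√2/2)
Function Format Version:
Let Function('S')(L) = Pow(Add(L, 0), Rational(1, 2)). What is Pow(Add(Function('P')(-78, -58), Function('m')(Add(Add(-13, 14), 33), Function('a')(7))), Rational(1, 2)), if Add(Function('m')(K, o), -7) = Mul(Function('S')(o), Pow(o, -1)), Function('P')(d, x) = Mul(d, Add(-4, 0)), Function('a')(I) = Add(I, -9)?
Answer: Mul(Rational(1, 2), Pow(Add(1276, Mul(-2, I, Pow(2, Rational(1, 2)))), Rational(1, 2))) ≈ Add(17.861, Mul(-0.019795, I))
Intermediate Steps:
Function('a')(I) = Add(-9, I)
Function('P')(d, x) = Mul(-4, d) (Function('P')(d, x) = Mul(d, -4) = Mul(-4, d))
Function('S')(L) = Pow(L, Rational(1, 2))
Function('m')(K, o) = Add(7, Pow(o, Rational(-1, 2))) (Function('m')(K, o) = Add(7, Mul(Pow(o, Rational(1, 2)), Pow(o, -1))) = Add(7, Pow(o, Rational(-1, 2))))
Pow(Add(Function('P')(-78, -58), Function('m')(Add(Add(-13, 14), 33), Function('a')(7))), Rational(1, 2)) = Pow(Add(Mul(-4, -78), Add(7, Pow(Add(-9, 7), Rational(-1, 2)))), Rational(1, 2)) = Pow(Add(312, Add(7, Pow(-2, Rational(-1, 2)))), Rational(1, 2)) = Pow(Add(312, Add(7, Mul(Rational(-1, 2), I, Pow(2, Rational(1, 2))))), Rational(1, 2)) = Pow(Add(319, Mul(Rational(-1, 2), I, Pow(2, Rational(1, 2)))), Rational(1, 2))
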